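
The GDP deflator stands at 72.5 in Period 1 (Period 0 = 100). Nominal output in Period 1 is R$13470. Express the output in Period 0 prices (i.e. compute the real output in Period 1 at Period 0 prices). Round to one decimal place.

18579.3

Real = Nominal ÷ (Index/100) = 13470 ÷ (72.5/100)
     = 13470 ÷ 0.725 = 18579.3103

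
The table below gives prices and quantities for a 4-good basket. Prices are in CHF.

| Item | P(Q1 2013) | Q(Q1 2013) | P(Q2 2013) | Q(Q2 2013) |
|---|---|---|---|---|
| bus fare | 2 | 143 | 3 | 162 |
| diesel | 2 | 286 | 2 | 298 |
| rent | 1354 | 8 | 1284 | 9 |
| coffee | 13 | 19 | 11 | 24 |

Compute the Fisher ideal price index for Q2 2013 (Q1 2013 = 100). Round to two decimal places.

Laspeyres component (base-period weights):
ΣP(Q2 2013)Q(Q1 2013) = 3×143 + 2×286 + 1284×8 + 11×19 = 429 + 572 + 10272 + 209 = 11482
ΣP(Q1 2013)Q(Q1 2013) = 2×143 + 2×286 + 1354×8 + 13×19 = 286 + 572 + 10832 + 247 = 11937
L = 11482 / 11937 × 100 = 96.1883
Paasche component (current-period weights):
ΣP(Q2 2013)Q(Q2 2013) = 3×162 + 2×298 + 1284×9 + 11×24 = 486 + 596 + 11556 + 264 = 12902
ΣP(Q1 2013)Q(Q2 2013) = 2×162 + 2×298 + 1354×9 + 13×24 = 324 + 596 + 12186 + 312 = 13418
P = 12902 / 13418 × 100 = 96.1544
Fisher = √(L × P) = √(96.1883 × 96.1544) = 96.1714

96.17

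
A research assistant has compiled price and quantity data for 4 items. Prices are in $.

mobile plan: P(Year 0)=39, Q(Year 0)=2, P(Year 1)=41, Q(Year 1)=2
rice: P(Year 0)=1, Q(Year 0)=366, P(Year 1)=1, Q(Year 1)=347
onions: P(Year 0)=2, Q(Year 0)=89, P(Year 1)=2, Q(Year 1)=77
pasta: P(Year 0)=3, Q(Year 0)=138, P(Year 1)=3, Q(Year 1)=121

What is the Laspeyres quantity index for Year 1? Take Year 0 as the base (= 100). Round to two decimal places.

Laspeyres quantity index uses base-period prices as weights.
ΣP(Year 0)·Q(Year 1) = 39×2 + 1×347 + 2×77 + 3×121 = 78 + 347 + 154 + 363 = 942
ΣP(Year 0)·Q(Year 0) = 39×2 + 1×366 + 2×89 + 3×138 = 78 + 366 + 178 + 414 = 1036
Index = 942 / 1036 × 100 = 90.9266

90.93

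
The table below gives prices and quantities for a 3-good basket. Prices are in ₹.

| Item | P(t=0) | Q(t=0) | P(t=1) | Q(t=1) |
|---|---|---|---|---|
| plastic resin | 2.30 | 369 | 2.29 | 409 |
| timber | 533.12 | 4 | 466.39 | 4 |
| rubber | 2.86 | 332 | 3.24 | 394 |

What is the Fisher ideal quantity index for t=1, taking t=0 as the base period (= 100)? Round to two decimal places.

Laspeyres component (base-period weights):
ΣP(t=0)Q(t=1) = 2.30×409 + 533.12×4 + 2.86×394 = 940.7 + 2132.48 + 1126.84 = 4200.02
ΣP(t=0)Q(t=0) = 2.30×369 + 533.12×4 + 2.86×332 = 848.7 + 2132.48 + 949.52 = 3930.7
L = 4200.02 / 3930.7 × 100 = 106.8517
Paasche component (current-period weights):
ΣP(t=1)Q(t=1) = 2.29×409 + 466.39×4 + 3.24×394 = 936.61 + 1865.56 + 1276.56 = 4078.73
ΣP(t=1)Q(t=0) = 2.29×369 + 466.39×4 + 3.24×332 = 845.01 + 1865.56 + 1075.68 = 3786.25
P = 4078.73 / 3786.25 × 100 = 107.7248
Fisher = √(L × P) = √(106.8517 × 107.7248) = 107.2874

107.29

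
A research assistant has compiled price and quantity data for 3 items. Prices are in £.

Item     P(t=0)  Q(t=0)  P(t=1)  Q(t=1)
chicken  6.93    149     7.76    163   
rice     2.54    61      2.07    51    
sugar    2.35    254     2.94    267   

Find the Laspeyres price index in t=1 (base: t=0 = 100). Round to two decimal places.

113.72

Laspeyres price index uses base-period quantities as weights.
ΣP(t=1)·Q(t=0) = 7.76×149 + 2.07×61 + 2.94×254 = 1156.24 + 126.27 + 746.76 = 2029.27
ΣP(t=0)·Q(t=0) = 6.93×149 + 2.54×61 + 2.35×254 = 1032.57 + 154.94 + 596.9 = 1784.41
Index = 2029.27 / 1784.41 × 100 = 113.7222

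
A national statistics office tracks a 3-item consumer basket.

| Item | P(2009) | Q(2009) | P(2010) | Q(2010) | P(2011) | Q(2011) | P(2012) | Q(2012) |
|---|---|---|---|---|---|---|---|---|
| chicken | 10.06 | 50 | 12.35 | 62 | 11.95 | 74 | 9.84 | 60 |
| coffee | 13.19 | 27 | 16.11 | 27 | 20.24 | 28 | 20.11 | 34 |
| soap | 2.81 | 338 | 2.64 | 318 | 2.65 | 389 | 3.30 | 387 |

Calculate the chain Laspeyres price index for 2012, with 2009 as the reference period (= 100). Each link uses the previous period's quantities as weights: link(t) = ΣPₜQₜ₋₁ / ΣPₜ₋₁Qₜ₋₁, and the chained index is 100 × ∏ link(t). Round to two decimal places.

Link 2009→2010:
ΣP(2010)Q(2009) = 12.35×50 + 16.11×27 + 2.64×338 = 617.5 + 434.97 + 892.32 = 1944.79
ΣP(2009)Q(2009) = 10.06×50 + 13.19×27 + 2.81×338 = 503 + 356.13 + 949.78 = 1808.91
link = 1944.79/1808.91 = 1.075117
Link 2010→2011:
ΣP(2011)Q(2010) = 11.95×62 + 20.24×27 + 2.65×318 = 740.9 + 546.48 + 842.7 = 2130.08
ΣP(2010)Q(2010) = 12.35×62 + 16.11×27 + 2.64×318 = 765.7 + 434.97 + 839.52 = 2040.19
link = 2130.08/2040.19 = 1.044060
Link 2011→2012:
ΣP(2012)Q(2011) = 9.84×74 + 20.11×28 + 3.30×389 = 728.16 + 563.08 + 1283.7 = 2574.94
ΣP(2011)Q(2011) = 11.95×74 + 20.24×28 + 2.65×389 = 884.3 + 566.72 + 1030.85 = 2481.87
link = 2574.94/2481.87 = 1.037500
Chained index = 100 × 1.075117 × 1.044060 × 1.037500 = 116.4579

116.46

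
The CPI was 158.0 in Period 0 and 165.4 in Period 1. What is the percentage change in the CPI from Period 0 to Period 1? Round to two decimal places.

Change = (165.4 − 158.0) / 158.0 × 100
       = 7.4 / 158.0 × 100 = 4.6835%

4.68%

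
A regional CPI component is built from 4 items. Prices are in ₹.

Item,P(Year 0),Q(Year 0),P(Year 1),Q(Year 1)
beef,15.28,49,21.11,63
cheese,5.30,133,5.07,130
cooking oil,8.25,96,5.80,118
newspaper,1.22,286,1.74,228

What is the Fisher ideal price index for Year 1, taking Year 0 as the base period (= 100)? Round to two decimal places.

106.12

Laspeyres component (base-period weights):
ΣP(Year 1)Q(Year 0) = 21.11×49 + 5.07×133 + 5.80×96 + 1.74×286 = 1034.39 + 674.31 + 556.8 + 497.64 = 2763.14
ΣP(Year 0)Q(Year 0) = 15.28×49 + 5.30×133 + 8.25×96 + 1.22×286 = 748.72 + 704.9 + 792 + 348.92 = 2594.54
L = 2763.14 / 2594.54 × 100 = 106.4983
Paasche component (current-period weights):
ΣP(Year 1)Q(Year 1) = 21.11×63 + 5.07×130 + 5.80×118 + 1.74×228 = 1329.93 + 659.1 + 684.4 + 396.72 = 3070.15
ΣP(Year 0)Q(Year 1) = 15.28×63 + 5.30×130 + 8.25×118 + 1.22×228 = 962.64 + 689 + 973.5 + 278.16 = 2903.3
P = 3070.15 / 2903.3 × 100 = 105.7469
Fisher = √(L × P) = √(106.4983 × 105.7469) = 106.1219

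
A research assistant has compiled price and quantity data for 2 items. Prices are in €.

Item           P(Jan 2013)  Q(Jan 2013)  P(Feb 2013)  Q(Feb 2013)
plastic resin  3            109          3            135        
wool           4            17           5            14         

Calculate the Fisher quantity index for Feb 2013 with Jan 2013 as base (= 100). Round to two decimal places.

Laspeyres component (base-period weights):
ΣP(Jan 2013)Q(Feb 2013) = 3×135 + 4×14 = 405 + 56 = 461
ΣP(Jan 2013)Q(Jan 2013) = 3×109 + 4×17 = 327 + 68 = 395
L = 461 / 395 × 100 = 116.7089
Paasche component (current-period weights):
ΣP(Feb 2013)Q(Feb 2013) = 3×135 + 5×14 = 405 + 70 = 475
ΣP(Feb 2013)Q(Jan 2013) = 3×109 + 5×17 = 327 + 85 = 412
P = 475 / 412 × 100 = 115.2913
Fisher = √(L × P) = √(116.7089 × 115.2913) = 115.9979

116.00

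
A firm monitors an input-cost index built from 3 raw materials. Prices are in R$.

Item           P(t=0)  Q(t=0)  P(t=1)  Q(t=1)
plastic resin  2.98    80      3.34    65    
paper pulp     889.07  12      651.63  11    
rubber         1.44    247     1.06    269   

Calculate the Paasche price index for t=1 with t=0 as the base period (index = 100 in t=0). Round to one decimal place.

74.0

Paasche price index uses current-period quantities as weights.
ΣP(t=1)·Q(t=1) = 3.34×65 + 651.63×11 + 1.06×269 = 217.1 + 7167.93 + 285.14 = 7670.17
ΣP(t=0)·Q(t=1) = 2.98×65 + 889.07×11 + 1.44×269 = 193.7 + 9779.77 + 387.36 = 10360.83
Index = 7670.17 / 10360.83 × 100 = 74.0305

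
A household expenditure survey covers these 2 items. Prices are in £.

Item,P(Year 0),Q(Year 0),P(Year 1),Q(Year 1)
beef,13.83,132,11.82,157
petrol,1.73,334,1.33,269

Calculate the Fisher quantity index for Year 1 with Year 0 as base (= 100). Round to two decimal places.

110.07

Laspeyres component (base-period weights):
ΣP(Year 0)Q(Year 1) = 13.83×157 + 1.73×269 = 2171.31 + 465.37 = 2636.68
ΣP(Year 0)Q(Year 0) = 13.83×132 + 1.73×334 = 1825.56 + 577.82 = 2403.38
L = 2636.68 / 2403.38 × 100 = 109.7072
Paasche component (current-period weights):
ΣP(Year 1)Q(Year 1) = 11.82×157 + 1.33×269 = 1855.74 + 357.77 = 2213.51
ΣP(Year 1)Q(Year 0) = 11.82×132 + 1.33×334 = 1560.24 + 444.22 = 2004.46
P = 2213.51 / 2004.46 × 100 = 110.4292
Fisher = √(L × P) = √(109.7072 × 110.4292) = 110.0676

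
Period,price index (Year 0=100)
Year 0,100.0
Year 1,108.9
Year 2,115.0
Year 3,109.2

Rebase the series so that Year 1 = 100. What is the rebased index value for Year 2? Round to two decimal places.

105.60

Rebased(Year 2) = 115.0 / 108.9 × 100 = 105.6015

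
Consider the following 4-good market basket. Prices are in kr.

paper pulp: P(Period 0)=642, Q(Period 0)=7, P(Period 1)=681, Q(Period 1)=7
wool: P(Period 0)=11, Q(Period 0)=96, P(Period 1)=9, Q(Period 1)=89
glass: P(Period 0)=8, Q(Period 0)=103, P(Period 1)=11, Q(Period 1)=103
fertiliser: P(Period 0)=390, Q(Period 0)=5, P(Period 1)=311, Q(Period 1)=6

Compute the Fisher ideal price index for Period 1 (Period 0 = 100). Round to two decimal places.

Laspeyres component (base-period weights):
ΣP(Period 1)Q(Period 0) = 681×7 + 9×96 + 11×103 + 311×5 = 4767 + 864 + 1133 + 1555 = 8319
ΣP(Period 0)Q(Period 0) = 642×7 + 11×96 + 8×103 + 390×5 = 4494 + 1056 + 824 + 1950 = 8324
L = 8319 / 8324 × 100 = 99.9399
Paasche component (current-period weights):
ΣP(Period 1)Q(Period 1) = 681×7 + 9×89 + 11×103 + 311×6 = 4767 + 801 + 1133 + 1866 = 8567
ΣP(Period 0)Q(Period 1) = 642×7 + 11×89 + 8×103 + 390×6 = 4494 + 979 + 824 + 2340 = 8637
P = 8567 / 8637 × 100 = 99.1895
Fisher = √(L × P) = √(99.9399 × 99.1895) = 99.5640

99.56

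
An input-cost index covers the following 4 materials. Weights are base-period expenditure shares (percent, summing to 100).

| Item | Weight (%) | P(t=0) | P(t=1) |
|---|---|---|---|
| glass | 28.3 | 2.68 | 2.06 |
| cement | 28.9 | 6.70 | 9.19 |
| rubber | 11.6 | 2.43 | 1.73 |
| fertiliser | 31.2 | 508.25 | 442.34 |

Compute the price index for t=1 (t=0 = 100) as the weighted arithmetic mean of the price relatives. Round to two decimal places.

glass: 28.3 × (2.06/2.68) = 28.3 × 0.768657 = 21.7530
cement: 28.9 × (9.19/6.70) = 28.9 × 1.371642 = 39.6404
rubber: 11.6 × (1.73/2.43) = 11.6 × 0.711934 = 8.2584
fertiliser: 31.2 × (442.34/508.25) = 31.2 × 0.870320 = 27.1540
Index = Σ wᵢ·(p₁ᵢ/p₀ᵢ) = 21.7530 + 39.6404 + 8.2584 + 27.1540 = 96.8058

96.81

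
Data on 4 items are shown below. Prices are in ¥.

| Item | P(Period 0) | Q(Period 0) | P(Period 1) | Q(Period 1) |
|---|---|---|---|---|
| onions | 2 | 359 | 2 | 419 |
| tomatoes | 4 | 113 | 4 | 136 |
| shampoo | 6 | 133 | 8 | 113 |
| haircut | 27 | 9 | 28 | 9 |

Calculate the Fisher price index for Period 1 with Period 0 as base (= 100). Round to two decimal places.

Laspeyres component (base-period weights):
ΣP(Period 1)Q(Period 0) = 2×359 + 4×113 + 8×133 + 28×9 = 718 + 452 + 1064 + 252 = 2486
ΣP(Period 0)Q(Period 0) = 2×359 + 4×113 + 6×133 + 27×9 = 718 + 452 + 798 + 243 = 2211
L = 2486 / 2211 × 100 = 112.4378
Paasche component (current-period weights):
ΣP(Period 1)Q(Period 1) = 2×419 + 4×136 + 8×113 + 28×9 = 838 + 544 + 904 + 252 = 2538
ΣP(Period 0)Q(Period 1) = 2×419 + 4×136 + 6×113 + 27×9 = 838 + 544 + 678 + 243 = 2303
P = 2538 / 2303 × 100 = 110.2041
Fisher = √(L × P) = √(112.4378 × 110.2041) = 111.3153

111.32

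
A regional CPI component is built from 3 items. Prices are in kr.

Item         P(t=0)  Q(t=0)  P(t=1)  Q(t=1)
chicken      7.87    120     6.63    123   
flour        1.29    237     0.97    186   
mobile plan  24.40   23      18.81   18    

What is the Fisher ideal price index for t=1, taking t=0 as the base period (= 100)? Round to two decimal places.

Laspeyres component (base-period weights):
ΣP(t=1)Q(t=0) = 6.63×120 + 0.97×237 + 18.81×23 = 795.6 + 229.89 + 432.63 = 1458.12
ΣP(t=0)Q(t=0) = 7.87×120 + 1.29×237 + 24.40×23 = 944.4 + 305.73 + 561.2 = 1811.33
L = 1458.12 / 1811.33 × 100 = 80.5000
Paasche component (current-period weights):
ΣP(t=1)Q(t=1) = 6.63×123 + 0.97×186 + 18.81×18 = 815.49 + 180.42 + 338.58 = 1334.49
ΣP(t=0)Q(t=1) = 7.87×123 + 1.29×186 + 24.40×18 = 968.01 + 239.94 + 439.2 = 1647.15
P = 1334.49 / 1647.15 × 100 = 81.0181
Fisher = √(L × P) = √(80.5000 × 81.0181) = 80.7586

80.76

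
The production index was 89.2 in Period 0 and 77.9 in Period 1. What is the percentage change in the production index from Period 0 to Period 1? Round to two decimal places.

-12.67%

Change = (77.9 − 89.2) / 89.2 × 100
       = -11.3 / 89.2 × 100 = -12.6682%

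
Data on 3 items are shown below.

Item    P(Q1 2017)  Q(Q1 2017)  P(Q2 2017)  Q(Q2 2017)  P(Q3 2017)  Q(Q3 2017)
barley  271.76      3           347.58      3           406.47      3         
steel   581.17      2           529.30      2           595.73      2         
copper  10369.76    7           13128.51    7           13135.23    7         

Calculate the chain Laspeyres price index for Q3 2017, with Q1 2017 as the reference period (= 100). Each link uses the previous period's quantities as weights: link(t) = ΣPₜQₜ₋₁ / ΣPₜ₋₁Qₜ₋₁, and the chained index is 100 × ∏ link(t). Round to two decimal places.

Link Q1 2017→Q2 2017:
ΣP(Q2 2017)Q(Q1 2017) = 347.58×3 + 529.30×2 + 13128.51×7 = 1042.74 + 1058.6 + 91899.57 = 94000.91
ΣP(Q1 2017)Q(Q1 2017) = 271.76×3 + 581.17×2 + 10369.76×7 = 815.28 + 1162.34 + 72588.32 = 74565.94
link = 94000.91/74565.94 = 1.260641
Link Q2 2017→Q3 2017:
ΣP(Q3 2017)Q(Q2 2017) = 406.47×3 + 595.73×2 + 13135.23×7 = 1219.41 + 1191.46 + 91946.61 = 94357.48
ΣP(Q2 2017)Q(Q2 2017) = 347.58×3 + 529.30×2 + 13128.51×7 = 1042.74 + 1058.6 + 91899.57 = 94000.91
link = 94357.48/94000.91 = 1.003793
Chained index = 100 × 1.260641 × 1.003793 = 126.5423

126.54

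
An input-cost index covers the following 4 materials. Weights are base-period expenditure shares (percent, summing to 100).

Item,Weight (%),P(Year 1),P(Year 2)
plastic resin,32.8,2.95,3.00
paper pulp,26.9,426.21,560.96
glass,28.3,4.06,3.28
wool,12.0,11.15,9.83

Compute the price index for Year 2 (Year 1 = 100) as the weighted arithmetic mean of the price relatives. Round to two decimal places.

plastic resin: 32.8 × (3.00/2.95) = 32.8 × 1.016949 = 33.3559
paper pulp: 26.9 × (560.96/426.21) = 26.9 × 1.316159 = 35.4047
glass: 28.3 × (3.28/4.06) = 28.3 × 0.807882 = 22.8631
wool: 12.0 × (9.83/11.15) = 12.0 × 0.881614 = 10.5794
Index = Σ wᵢ·(p₁ᵢ/p₀ᵢ) = 33.3559 + 35.4047 + 22.8631 + 10.5794 = 102.2030

102.20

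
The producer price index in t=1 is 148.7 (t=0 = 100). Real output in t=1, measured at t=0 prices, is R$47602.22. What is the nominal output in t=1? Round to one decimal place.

70784.5

Nominal = Real × (Index/100) = 47602.22 × (148.7/100)
        = 47602.22 × 1.487 = 70784.5011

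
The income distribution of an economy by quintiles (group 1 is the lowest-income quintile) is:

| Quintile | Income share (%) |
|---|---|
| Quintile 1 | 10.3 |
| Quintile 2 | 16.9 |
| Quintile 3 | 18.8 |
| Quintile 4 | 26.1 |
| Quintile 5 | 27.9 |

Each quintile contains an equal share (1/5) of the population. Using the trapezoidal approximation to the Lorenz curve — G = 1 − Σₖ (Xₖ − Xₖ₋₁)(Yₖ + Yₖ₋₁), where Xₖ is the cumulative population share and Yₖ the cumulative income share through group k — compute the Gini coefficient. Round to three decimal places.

Cumulative income shares Yₖ: 0.1030, 0.2720, 0.4600, 0.7210, 1.0000
Σ (Xₖ−Xₖ₋₁)(Yₖ+Yₖ₋₁) = (1/5)(0.1030+0.0000) + (1/5)(0.2720+0.1030) + (1/5)(0.4600+0.2720) + (1/5)(0.7210+0.4600) + (1/5)(1.0000+0.7210)
  = 0.0206 + 0.0750 + 0.1464 + 0.2362 + 0.3442 = 0.8224
G = 1 − 0.8224 = 0.1776

0.178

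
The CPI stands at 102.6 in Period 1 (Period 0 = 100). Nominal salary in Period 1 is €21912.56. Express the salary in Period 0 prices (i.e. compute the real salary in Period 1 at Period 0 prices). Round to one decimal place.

21357.3

Real = Nominal ÷ (Index/100) = 21912.56 ÷ (102.6/100)
     = 21912.56 ÷ 1.026 = 21357.2710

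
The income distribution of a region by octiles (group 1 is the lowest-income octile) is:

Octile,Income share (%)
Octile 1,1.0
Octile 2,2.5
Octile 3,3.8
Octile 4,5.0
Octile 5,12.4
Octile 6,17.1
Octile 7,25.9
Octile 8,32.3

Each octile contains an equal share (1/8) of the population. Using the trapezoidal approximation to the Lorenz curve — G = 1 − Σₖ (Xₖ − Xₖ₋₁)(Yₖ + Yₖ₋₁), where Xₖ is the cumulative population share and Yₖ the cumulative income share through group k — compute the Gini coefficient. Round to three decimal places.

0.479

Cumulative income shares Yₖ: 0.0100, 0.0350, 0.0730, 0.1230, 0.2470, 0.4180, 0.6770, 1.0000
Σ (Xₖ−Xₖ₋₁)(Yₖ+Yₖ₋₁) = (1/8)(0.0100+0.0000) + (1/8)(0.0350+0.0100) + (1/8)(0.0730+0.0350) + (1/8)(0.1230+0.0730) + (1/8)(0.2470+0.1230) + (1/8)(0.4180+0.2470) + (1/8)(0.6770+0.4180) + (1/8)(1.0000+0.6770)
  = 0.0013 + 0.0056 + 0.0135 + 0.0245 + 0.0462 + 0.0831 + 0.1369 + 0.2096 = 0.5208
G = 1 − 0.5208 = 0.4792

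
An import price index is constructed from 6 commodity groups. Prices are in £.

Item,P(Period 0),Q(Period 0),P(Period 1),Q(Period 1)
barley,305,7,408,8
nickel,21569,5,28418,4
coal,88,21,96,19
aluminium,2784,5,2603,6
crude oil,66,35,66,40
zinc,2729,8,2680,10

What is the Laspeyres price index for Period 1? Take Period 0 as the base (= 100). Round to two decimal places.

Laspeyres price index uses base-period quantities as weights.
ΣP(Period 1)·Q(Period 0) = 408×7 + 28418×5 + 96×21 + 2603×5 + 66×35 + 2680×8 = 2856 + 142090 + 2016 + 13015 + 2310 + 21440 = 183727
ΣP(Period 0)·Q(Period 0) = 305×7 + 21569×5 + 88×21 + 2784×5 + 66×35 + 2729×8 = 2135 + 107845 + 1848 + 13920 + 2310 + 21832 = 149890
Index = 183727 / 149890 × 100 = 122.5746

122.57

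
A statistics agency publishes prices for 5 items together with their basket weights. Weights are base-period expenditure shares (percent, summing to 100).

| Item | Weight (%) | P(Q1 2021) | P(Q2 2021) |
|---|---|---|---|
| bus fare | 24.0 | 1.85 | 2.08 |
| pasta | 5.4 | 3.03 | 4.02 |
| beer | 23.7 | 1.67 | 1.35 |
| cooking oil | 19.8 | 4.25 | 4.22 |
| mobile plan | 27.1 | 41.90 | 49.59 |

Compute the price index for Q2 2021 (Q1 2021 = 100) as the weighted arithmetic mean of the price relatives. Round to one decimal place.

105.0

bus fare: 24.0 × (2.08/1.85) = 24.0 × 1.124324 = 26.9838
pasta: 5.4 × (4.02/3.03) = 5.4 × 1.326733 = 7.1644
beer: 23.7 × (1.35/1.67) = 23.7 × 0.808383 = 19.1587
cooking oil: 19.8 × (4.22/4.25) = 19.8 × 0.992941 = 19.6602
mobile plan: 27.1 × (49.59/41.90) = 27.1 × 1.183532 = 32.0737
Index = Σ wᵢ·(p₁ᵢ/p₀ᵢ) = 26.9838 + 7.1644 + 19.1587 + 19.6602 + 32.0737 = 105.0408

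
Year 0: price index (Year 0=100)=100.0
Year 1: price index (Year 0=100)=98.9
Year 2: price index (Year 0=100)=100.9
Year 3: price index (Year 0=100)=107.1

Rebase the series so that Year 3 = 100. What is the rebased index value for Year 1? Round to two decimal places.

92.34

Rebased(Year 1) = 98.9 / 107.1 × 100 = 92.3436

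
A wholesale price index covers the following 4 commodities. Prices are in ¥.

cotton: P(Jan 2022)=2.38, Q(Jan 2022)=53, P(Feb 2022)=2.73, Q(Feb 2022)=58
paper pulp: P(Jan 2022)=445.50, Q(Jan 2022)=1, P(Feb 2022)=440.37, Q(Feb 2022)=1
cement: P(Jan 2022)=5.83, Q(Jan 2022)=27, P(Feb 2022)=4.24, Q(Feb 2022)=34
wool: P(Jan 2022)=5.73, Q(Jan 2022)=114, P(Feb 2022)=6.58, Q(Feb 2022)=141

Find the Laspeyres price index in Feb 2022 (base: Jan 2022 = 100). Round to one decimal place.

Laspeyres price index uses base-period quantities as weights.
ΣP(Feb 2022)·Q(Jan 2022) = 2.73×53 + 440.37×1 + 4.24×27 + 6.58×114 = 144.69 + 440.37 + 114.48 + 750.12 = 1449.66
ΣP(Jan 2022)·Q(Jan 2022) = 2.38×53 + 445.50×1 + 5.83×27 + 5.73×114 = 126.14 + 445.5 + 157.41 + 653.22 = 1382.27
Index = 1449.66 / 1382.27 × 100 = 104.8753

104.9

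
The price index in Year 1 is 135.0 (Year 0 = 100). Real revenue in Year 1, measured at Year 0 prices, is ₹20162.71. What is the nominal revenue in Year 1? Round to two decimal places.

27219.66

Nominal = Real × (Index/100) = 20162.71 × (135.0/100)
        = 20162.71 × 1.350 = 27219.6585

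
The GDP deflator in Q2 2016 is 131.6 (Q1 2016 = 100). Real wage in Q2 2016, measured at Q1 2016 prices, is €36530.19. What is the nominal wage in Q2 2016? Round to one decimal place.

Nominal = Real × (Index/100) = 36530.19 × (131.6/100)
        = 36530.19 × 1.316 = 48073.7300

48073.7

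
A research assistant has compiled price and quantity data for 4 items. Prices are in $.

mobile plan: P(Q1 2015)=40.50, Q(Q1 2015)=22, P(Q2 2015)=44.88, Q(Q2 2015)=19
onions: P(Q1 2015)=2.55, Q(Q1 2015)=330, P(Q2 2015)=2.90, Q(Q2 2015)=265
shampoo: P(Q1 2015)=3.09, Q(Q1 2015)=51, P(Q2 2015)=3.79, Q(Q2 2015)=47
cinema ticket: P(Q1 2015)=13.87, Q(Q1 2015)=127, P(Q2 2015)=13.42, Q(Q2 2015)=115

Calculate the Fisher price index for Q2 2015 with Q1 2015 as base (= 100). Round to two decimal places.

105.07

Laspeyres component (base-period weights):
ΣP(Q2 2015)Q(Q1 2015) = 44.88×22 + 2.90×330 + 3.79×51 + 13.42×127 = 987.36 + 957 + 193.29 + 1704.34 = 3841.99
ΣP(Q1 2015)Q(Q1 2015) = 40.50×22 + 2.55×330 + 3.09×51 + 13.87×127 = 891 + 841.5 + 157.59 + 1761.49 = 3651.58
L = 3841.99 / 3651.58 × 100 = 105.2145
Paasche component (current-period weights):
ΣP(Q2 2015)Q(Q2 2015) = 44.88×19 + 2.90×265 + 3.79×47 + 13.42×115 = 852.72 + 768.5 + 178.13 + 1543.3 = 3342.65
ΣP(Q1 2015)Q(Q2 2015) = 40.50×19 + 2.55×265 + 3.09×47 + 13.87×115 = 769.5 + 675.75 + 145.23 + 1595.05 = 3185.53
P = 3342.65 / 3185.53 × 100 = 104.9323
Fisher = √(L × P) = √(105.2145 × 104.9323) = 105.0733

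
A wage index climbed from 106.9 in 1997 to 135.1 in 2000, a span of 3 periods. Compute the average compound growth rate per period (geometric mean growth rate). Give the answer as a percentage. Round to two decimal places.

8.12%

Growth factor = (135.1/106.9)^(1/3) = (1.263798)^(1/3) = 1.081166
Growth rate = 1.081166 − 1 = 0.081166 = 8.1166%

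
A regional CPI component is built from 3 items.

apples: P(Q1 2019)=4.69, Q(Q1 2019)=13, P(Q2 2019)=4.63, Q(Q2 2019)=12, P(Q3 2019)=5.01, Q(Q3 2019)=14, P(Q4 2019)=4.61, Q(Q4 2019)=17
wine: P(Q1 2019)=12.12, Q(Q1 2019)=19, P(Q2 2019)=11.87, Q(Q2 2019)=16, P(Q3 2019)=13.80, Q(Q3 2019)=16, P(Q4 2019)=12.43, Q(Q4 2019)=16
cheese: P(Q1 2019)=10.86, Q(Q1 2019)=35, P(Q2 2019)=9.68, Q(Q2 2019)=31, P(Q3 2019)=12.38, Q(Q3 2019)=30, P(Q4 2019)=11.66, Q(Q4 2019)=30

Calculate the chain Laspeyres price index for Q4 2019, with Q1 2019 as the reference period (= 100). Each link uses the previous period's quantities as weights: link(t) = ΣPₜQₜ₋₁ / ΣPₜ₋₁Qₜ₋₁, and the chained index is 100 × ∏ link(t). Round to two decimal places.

Link Q1 2019→Q2 2019:
ΣP(Q2 2019)Q(Q1 2019) = 4.63×13 + 11.87×19 + 9.68×35 = 60.19 + 225.53 + 338.8 = 624.52
ΣP(Q1 2019)Q(Q1 2019) = 4.69×13 + 12.12×19 + 10.86×35 = 60.97 + 230.28 + 380.1 = 671.35
link = 624.52/671.35 = 0.930245
Link Q2 2019→Q3 2019:
ΣP(Q3 2019)Q(Q2 2019) = 5.01×12 + 13.80×16 + 12.38×31 = 60.12 + 220.8 + 383.78 = 664.7
ΣP(Q2 2019)Q(Q2 2019) = 4.63×12 + 11.87×16 + 9.68×31 = 55.56 + 189.92 + 300.08 = 545.56
link = 664.7/545.56 = 1.218381
Link Q3 2019→Q4 2019:
ΣP(Q4 2019)Q(Q3 2019) = 4.61×14 + 12.43×16 + 11.66×30 = 64.54 + 198.88 + 349.8 = 613.22
ΣP(Q3 2019)Q(Q3 2019) = 5.01×14 + 13.80×16 + 12.38×30 = 70.14 + 220.8 + 371.4 = 662.34
link = 613.22/662.34 = 0.925839
Chained index = 100 × 0.930245 × 1.218381 × 0.925839 = 104.9339

104.93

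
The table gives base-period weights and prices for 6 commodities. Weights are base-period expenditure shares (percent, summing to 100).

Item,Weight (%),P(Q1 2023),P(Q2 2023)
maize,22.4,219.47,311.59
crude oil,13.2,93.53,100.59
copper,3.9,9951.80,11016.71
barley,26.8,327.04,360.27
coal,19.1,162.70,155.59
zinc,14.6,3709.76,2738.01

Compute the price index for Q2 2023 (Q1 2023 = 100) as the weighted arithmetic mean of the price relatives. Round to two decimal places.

maize: 22.4 × (311.59/219.47) = 22.4 × 1.419738 = 31.8021
crude oil: 13.2 × (100.59/93.53) = 13.2 × 1.075484 = 14.1964
copper: 3.9 × (11016.71/9951.80) = 3.9 × 1.107007 = 4.3173
barley: 26.8 × (360.27/327.04) = 26.8 × 1.101608 = 29.5231
coal: 19.1 × (155.59/162.70) = 19.1 × 0.956300 = 18.2653
zinc: 14.6 × (2738.01/3709.76) = 14.6 × 0.738056 = 10.7756
Index = Σ wᵢ·(p₁ᵢ/p₀ᵢ) = 31.8021 + 14.1964 + 4.3173 + 29.5231 + 18.2653 + 10.7756 = 108.8799

108.88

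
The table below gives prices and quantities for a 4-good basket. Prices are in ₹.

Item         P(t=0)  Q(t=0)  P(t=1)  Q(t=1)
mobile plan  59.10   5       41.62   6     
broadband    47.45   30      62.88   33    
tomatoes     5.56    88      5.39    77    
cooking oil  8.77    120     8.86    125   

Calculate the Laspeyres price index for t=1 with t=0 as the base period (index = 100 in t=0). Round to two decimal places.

Laspeyres price index uses base-period quantities as weights.
ΣP(t=1)·Q(t=0) = 41.62×5 + 62.88×30 + 5.39×88 + 8.86×120 = 208.1 + 1886.4 + 474.32 + 1063.2 = 3632.02
ΣP(t=0)·Q(t=0) = 59.10×5 + 47.45×30 + 5.56×88 + 8.77×120 = 295.5 + 1423.5 + 489.28 + 1052.4 = 3260.68
Index = 3632.02 / 3260.68 × 100 = 111.3884

111.39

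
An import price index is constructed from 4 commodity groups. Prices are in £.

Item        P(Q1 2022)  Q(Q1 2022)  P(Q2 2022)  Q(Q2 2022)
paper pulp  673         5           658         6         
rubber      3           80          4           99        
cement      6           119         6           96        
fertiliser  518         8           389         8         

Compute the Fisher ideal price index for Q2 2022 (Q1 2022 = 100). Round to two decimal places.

88.28

Laspeyres component (base-period weights):
ΣP(Q2 2022)Q(Q1 2022) = 658×5 + 4×80 + 6×119 + 389×8 = 3290 + 320 + 714 + 3112 = 7436
ΣP(Q1 2022)Q(Q1 2022) = 673×5 + 3×80 + 6×119 + 518×8 = 3365 + 240 + 714 + 4144 = 8463
L = 7436 / 8463 × 100 = 87.8648
Paasche component (current-period weights):
ΣP(Q2 2022)Q(Q2 2022) = 658×6 + 4×99 + 6×96 + 389×8 = 3948 + 396 + 576 + 3112 = 8032
ΣP(Q1 2022)Q(Q2 2022) = 673×6 + 3×99 + 6×96 + 518×8 = 4038 + 297 + 576 + 4144 = 9055
P = 8032 / 9055 × 100 = 88.7024
Fisher = √(L × P) = √(87.8648 × 88.7024) = 88.2826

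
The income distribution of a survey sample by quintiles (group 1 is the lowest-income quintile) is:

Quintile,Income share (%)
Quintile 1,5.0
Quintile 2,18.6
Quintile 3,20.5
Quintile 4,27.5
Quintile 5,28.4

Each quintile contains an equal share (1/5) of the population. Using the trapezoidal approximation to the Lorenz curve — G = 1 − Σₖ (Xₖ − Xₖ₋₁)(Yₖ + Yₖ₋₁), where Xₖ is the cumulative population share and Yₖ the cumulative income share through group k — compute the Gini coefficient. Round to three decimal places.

Cumulative income shares Yₖ: 0.0500, 0.2360, 0.4410, 0.7160, 1.0000
Σ (Xₖ−Xₖ₋₁)(Yₖ+Yₖ₋₁) = (1/5)(0.0500+0.0000) + (1/5)(0.2360+0.0500) + (1/5)(0.4410+0.2360) + (1/5)(0.7160+0.4410) + (1/5)(1.0000+0.7160)
  = 0.0100 + 0.0572 + 0.1354 + 0.2314 + 0.3432 = 0.7772
G = 1 − 0.7772 = 0.2228

0.223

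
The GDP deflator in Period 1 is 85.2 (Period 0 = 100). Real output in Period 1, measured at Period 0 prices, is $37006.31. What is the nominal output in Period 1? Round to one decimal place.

Nominal = Real × (Index/100) = 37006.31 × (85.2/100)
        = 37006.31 × 0.852 = 31529.3761

31529.4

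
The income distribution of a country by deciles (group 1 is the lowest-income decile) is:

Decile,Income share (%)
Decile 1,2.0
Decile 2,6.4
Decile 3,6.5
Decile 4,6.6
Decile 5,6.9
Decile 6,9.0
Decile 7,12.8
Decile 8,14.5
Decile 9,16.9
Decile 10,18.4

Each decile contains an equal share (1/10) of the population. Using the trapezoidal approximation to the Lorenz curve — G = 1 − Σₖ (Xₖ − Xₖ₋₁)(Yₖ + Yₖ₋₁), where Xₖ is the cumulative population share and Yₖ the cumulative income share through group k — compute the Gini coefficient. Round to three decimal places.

0.282

Cumulative income shares Yₖ: 0.0200, 0.0840, 0.1490, 0.2150, 0.2840, 0.3740, 0.5020, 0.6470, 0.8160, 1.0000
Σ (Xₖ−Xₖ₋₁)(Yₖ+Yₖ₋₁) = (1/10)(0.0200+0.0000) + (1/10)(0.0840+0.0200) + (1/10)(0.1490+0.0840) + (1/10)(0.2150+0.1490) + (1/10)(0.2840+0.2150) + (1/10)(0.3740+0.2840) + (1/10)(0.5020+0.3740) + (1/10)(0.6470+0.5020) + (1/10)(0.8160+0.6470) + (1/10)(1.0000+0.8160)
  = 0.0020 + 0.0104 + 0.0233 + 0.0364 + 0.0499 + 0.0658 + 0.0876 + 0.1149 + 0.1463 + 0.1816 = 0.7182
G = 1 − 0.7182 = 0.2818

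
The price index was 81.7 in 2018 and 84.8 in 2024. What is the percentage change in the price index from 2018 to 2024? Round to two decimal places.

Change = (84.8 − 81.7) / 81.7 × 100
       = 3.1 / 81.7 × 100 = 3.7944%

3.79%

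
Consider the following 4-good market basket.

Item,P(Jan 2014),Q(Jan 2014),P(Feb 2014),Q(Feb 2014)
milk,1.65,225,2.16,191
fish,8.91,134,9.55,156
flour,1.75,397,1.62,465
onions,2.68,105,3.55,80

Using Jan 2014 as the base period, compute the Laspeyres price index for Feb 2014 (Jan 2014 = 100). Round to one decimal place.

Laspeyres price index uses base-period quantities as weights.
ΣP(Feb 2014)·Q(Jan 2014) = 2.16×225 + 9.55×134 + 1.62×397 + 3.55×105 = 486 + 1279.7 + 643.14 + 372.75 = 2781.59
ΣP(Jan 2014)·Q(Jan 2014) = 1.65×225 + 8.91×134 + 1.75×397 + 2.68×105 = 371.25 + 1193.94 + 694.75 + 281.4 = 2541.34
Index = 2781.59 / 2541.34 × 100 = 109.4537

109.5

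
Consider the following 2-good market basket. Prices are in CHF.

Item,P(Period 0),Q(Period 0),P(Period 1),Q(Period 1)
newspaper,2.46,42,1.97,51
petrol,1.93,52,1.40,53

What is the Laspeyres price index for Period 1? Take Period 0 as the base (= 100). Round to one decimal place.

Laspeyres price index uses base-period quantities as weights.
ΣP(Period 1)·Q(Period 0) = 1.97×42 + 1.40×52 = 82.74 + 72.8 = 155.54
ΣP(Period 0)·Q(Period 0) = 2.46×42 + 1.93×52 = 103.32 + 100.36 = 203.68
Index = 155.54 / 203.68 × 100 = 76.3649

76.4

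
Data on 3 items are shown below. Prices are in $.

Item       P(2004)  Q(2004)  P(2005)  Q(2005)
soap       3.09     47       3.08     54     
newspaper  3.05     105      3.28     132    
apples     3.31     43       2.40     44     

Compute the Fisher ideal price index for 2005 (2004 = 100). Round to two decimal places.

98.01

Laspeyres component (base-period weights):
ΣP(2005)Q(2004) = 3.08×47 + 3.28×105 + 2.40×43 = 144.76 + 344.4 + 103.2 = 592.36
ΣP(2004)Q(2004) = 3.09×47 + 3.05×105 + 3.31×43 = 145.23 + 320.25 + 142.33 = 607.81
L = 592.36 / 607.81 × 100 = 97.4581
Paasche component (current-period weights):
ΣP(2005)Q(2005) = 3.08×54 + 3.28×132 + 2.40×44 = 166.32 + 432.96 + 105.6 = 704.88
ΣP(2004)Q(2005) = 3.09×54 + 3.05×132 + 3.31×44 = 166.86 + 402.6 + 145.64 = 715.1
P = 704.88 / 715.1 × 100 = 98.5708
Fisher = √(L × P) = √(97.4581 × 98.5708) = 98.0129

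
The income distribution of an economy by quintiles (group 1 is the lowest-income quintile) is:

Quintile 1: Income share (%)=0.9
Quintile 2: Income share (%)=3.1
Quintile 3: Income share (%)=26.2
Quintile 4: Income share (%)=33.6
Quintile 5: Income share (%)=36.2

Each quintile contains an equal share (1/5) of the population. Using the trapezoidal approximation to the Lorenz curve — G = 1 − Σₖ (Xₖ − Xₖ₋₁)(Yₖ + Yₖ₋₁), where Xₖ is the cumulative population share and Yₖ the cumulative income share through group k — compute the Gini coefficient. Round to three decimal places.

0.404

Cumulative income shares Yₖ: 0.0090, 0.0400, 0.3020, 0.6380, 1.0000
Σ (Xₖ−Xₖ₋₁)(Yₖ+Yₖ₋₁) = (1/5)(0.0090+0.0000) + (1/5)(0.0400+0.0090) + (1/5)(0.3020+0.0400) + (1/5)(0.6380+0.3020) + (1/5)(1.0000+0.6380)
  = 0.0018 + 0.0098 + 0.0684 + 0.1880 + 0.3276 = 0.5956
G = 1 − 0.5956 = 0.4044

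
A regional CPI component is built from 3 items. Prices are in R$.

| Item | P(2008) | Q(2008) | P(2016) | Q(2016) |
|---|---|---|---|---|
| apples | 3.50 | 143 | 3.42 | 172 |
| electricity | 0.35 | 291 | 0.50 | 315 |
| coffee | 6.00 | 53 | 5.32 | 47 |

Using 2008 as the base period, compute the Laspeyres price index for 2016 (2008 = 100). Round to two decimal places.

99.58

Laspeyres price index uses base-period quantities as weights.
ΣP(2016)·Q(2008) = 3.42×143 + 0.50×291 + 5.32×53 = 489.06 + 145.5 + 281.96 = 916.52
ΣP(2008)·Q(2008) = 3.50×143 + 0.35×291 + 6.00×53 = 500.5 + 101.85 + 318 = 920.35
Index = 916.52 / 920.35 × 100 = 99.5839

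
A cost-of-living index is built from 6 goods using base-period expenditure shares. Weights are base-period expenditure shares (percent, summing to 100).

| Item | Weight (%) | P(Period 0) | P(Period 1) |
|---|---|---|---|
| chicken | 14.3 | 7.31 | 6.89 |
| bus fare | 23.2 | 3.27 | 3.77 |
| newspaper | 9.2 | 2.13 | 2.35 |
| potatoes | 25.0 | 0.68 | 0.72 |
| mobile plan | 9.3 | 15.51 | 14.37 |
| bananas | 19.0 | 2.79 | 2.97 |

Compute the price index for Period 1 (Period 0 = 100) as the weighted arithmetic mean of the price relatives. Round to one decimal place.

105.7

chicken: 14.3 × (6.89/7.31) = 14.3 × 0.942544 = 13.4784
bus fare: 23.2 × (3.77/3.27) = 23.2 × 1.152905 = 26.7474
newspaper: 9.2 × (2.35/2.13) = 9.2 × 1.103286 = 10.1502
potatoes: 25.0 × (0.72/0.68) = 25.0 × 1.058824 = 26.4706
mobile plan: 9.3 × (14.37/15.51) = 9.3 × 0.926499 = 8.6164
bananas: 19.0 × (2.97/2.79) = 19.0 × 1.064516 = 20.2258
Index = Σ wᵢ·(p₁ᵢ/p₀ᵢ) = 13.4784 + 26.7474 + 10.1502 + 26.4706 + 8.6164 + 20.2258 = 105.6889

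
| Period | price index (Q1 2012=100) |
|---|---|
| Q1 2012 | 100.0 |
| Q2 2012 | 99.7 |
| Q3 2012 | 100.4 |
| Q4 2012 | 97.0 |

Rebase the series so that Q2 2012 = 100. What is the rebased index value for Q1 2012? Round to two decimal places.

Rebased(Q1 2012) = 100.0 / 99.7 × 100 = 100.3009

100.30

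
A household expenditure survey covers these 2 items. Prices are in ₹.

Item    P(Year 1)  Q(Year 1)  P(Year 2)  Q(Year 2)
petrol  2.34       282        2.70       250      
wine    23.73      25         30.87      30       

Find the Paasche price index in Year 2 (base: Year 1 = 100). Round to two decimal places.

123.46

Paasche price index uses current-period quantities as weights.
ΣP(Year 2)·Q(Year 2) = 2.70×250 + 30.87×30 = 675 + 926.1 = 1601.1
ΣP(Year 1)·Q(Year 2) = 2.34×250 + 23.73×30 = 585 + 711.9 = 1296.9
Index = 1601.1 / 1296.9 × 100 = 123.4559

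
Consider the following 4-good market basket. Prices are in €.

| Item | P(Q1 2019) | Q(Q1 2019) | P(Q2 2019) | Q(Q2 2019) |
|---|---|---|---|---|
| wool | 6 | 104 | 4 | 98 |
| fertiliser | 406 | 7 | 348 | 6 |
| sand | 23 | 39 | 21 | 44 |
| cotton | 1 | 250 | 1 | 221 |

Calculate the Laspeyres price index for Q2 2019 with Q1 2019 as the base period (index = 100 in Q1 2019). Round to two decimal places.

85.00

Laspeyres price index uses base-period quantities as weights.
ΣP(Q2 2019)·Q(Q1 2019) = 4×104 + 348×7 + 21×39 + 1×250 = 416 + 2436 + 819 + 250 = 3921
ΣP(Q1 2019)·Q(Q1 2019) = 6×104 + 406×7 + 23×39 + 1×250 = 624 + 2842 + 897 + 250 = 4613
Index = 3921 / 4613 × 100 = 84.9989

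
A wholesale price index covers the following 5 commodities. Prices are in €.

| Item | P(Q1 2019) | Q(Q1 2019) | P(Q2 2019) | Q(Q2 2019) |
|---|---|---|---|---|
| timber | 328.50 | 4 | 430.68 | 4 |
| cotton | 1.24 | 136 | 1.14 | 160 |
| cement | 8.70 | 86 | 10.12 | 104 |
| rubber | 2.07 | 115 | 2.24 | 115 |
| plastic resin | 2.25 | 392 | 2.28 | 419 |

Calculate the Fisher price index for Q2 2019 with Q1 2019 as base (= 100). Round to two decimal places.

116.14

Laspeyres component (base-period weights):
ΣP(Q2 2019)Q(Q1 2019) = 430.68×4 + 1.14×136 + 10.12×86 + 2.24×115 + 2.28×392 = 1722.72 + 155.04 + 870.32 + 257.6 + 893.76 = 3899.44
ΣP(Q1 2019)Q(Q1 2019) = 328.50×4 + 1.24×136 + 8.70×86 + 2.07×115 + 2.25×392 = 1314 + 168.64 + 748.2 + 238.05 + 882 = 3350.89
L = 3899.44 / 3350.89 × 100 = 116.3703
Paasche component (current-period weights):
ΣP(Q2 2019)Q(Q2 2019) = 430.68×4 + 1.14×160 + 10.12×104 + 2.24×115 + 2.28×419 = 1722.72 + 182.4 + 1052.48 + 257.6 + 955.32 = 4170.52
ΣP(Q1 2019)Q(Q2 2019) = 328.50×4 + 1.24×160 + 8.70×104 + 2.07×115 + 2.25×419 = 1314 + 198.4 + 904.8 + 238.05 + 942.75 = 3598
P = 4170.52 / 3598 × 100 = 115.9122
Fisher = √(L × P) = √(116.3703 × 115.9122) = 116.1410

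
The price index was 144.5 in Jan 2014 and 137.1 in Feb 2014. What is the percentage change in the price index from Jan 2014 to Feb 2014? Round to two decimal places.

Change = (137.1 − 144.5) / 144.5 × 100
       = -7.4 / 144.5 × 100 = -5.1211%

-5.12%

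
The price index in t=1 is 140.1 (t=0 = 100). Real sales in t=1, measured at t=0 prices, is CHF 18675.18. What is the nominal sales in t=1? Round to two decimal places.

26163.93

Nominal = Real × (Index/100) = 18675.18 × (140.1/100)
        = 18675.18 × 1.401 = 26163.9272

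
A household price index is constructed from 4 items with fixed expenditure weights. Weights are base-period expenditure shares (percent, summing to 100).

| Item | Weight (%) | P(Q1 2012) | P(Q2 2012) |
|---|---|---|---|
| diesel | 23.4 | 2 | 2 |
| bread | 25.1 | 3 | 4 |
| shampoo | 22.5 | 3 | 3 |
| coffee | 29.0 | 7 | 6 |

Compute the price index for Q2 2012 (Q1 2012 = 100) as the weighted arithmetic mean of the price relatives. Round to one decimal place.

diesel: 23.4 × (2/2) = 23.4 × 1.000000 = 23.4000
bread: 25.1 × (4/3) = 25.1 × 1.333333 = 33.4667
shampoo: 22.5 × (3/3) = 22.5 × 1.000000 = 22.5000
coffee: 29.0 × (6/7) = 29.0 × 0.857143 = 24.8571
Index = Σ wᵢ·(p₁ᵢ/p₀ᵢ) = 23.4000 + 33.4667 + 22.5000 + 24.8571 = 104.2238

104.2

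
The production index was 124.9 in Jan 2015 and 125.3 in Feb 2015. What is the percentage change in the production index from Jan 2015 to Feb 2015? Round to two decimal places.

0.32%

Change = (125.3 − 124.9) / 124.9 × 100
       = 0.4 / 124.9 × 100 = 0.3203%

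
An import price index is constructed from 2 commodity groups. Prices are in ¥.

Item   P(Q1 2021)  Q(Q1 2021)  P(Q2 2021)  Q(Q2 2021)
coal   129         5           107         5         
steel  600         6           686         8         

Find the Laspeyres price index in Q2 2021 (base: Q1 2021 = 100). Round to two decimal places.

Laspeyres price index uses base-period quantities as weights.
ΣP(Q2 2021)·Q(Q1 2021) = 107×5 + 686×6 = 535 + 4116 = 4651
ΣP(Q1 2021)·Q(Q1 2021) = 129×5 + 600×6 = 645 + 3600 = 4245
Index = 4651 / 4245 × 100 = 109.5642

109.56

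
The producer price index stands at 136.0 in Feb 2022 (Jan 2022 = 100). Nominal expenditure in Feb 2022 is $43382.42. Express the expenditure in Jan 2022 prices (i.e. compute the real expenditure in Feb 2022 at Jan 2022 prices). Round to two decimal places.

Real = Nominal ÷ (Index/100) = 43382.42 ÷ (136.0/100)
     = 43382.42 ÷ 1.360 = 31898.8382

31898.84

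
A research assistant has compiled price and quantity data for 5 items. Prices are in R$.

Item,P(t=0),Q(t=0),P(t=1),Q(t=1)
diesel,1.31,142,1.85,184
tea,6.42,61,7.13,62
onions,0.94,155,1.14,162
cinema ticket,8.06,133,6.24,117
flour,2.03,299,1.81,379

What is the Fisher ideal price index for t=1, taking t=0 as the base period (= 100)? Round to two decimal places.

Laspeyres component (base-period weights):
ΣP(t=1)Q(t=0) = 1.85×142 + 7.13×61 + 1.14×155 + 6.24×133 + 1.81×299 = 262.7 + 434.93 + 176.7 + 829.92 + 541.19 = 2245.44
ΣP(t=0)Q(t=0) = 1.31×142 + 6.42×61 + 0.94×155 + 8.06×133 + 2.03×299 = 186.02 + 391.62 + 145.7 + 1071.98 + 606.97 = 2402.29
L = 2245.44 / 2402.29 × 100 = 93.4708
Paasche component (current-period weights):
ΣP(t=1)Q(t=1) = 1.85×184 + 7.13×62 + 1.14×162 + 6.24×117 + 1.81×379 = 340.4 + 442.06 + 184.68 + 730.08 + 685.99 = 2383.21
ΣP(t=0)Q(t=1) = 1.31×184 + 6.42×62 + 0.94×162 + 8.06×117 + 2.03×379 = 241.04 + 398.04 + 152.28 + 943.02 + 769.37 = 2503.75
P = 2383.21 / 2503.75 × 100 = 95.1856
Fisher = √(L × P) = √(93.4708 × 95.1856) = 94.3243

94.32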